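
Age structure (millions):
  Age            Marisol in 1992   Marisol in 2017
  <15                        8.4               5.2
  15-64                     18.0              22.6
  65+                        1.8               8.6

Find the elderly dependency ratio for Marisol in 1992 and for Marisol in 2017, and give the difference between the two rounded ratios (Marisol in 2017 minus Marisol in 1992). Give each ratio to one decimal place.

Marisol in 1992: 10.0
Marisol in 2017: 38.1
Difference: +28.1

Marisol in 1992: 1.8 / 18.0 × 100 = 10.0
Marisol in 2017: 8.6 / 22.6 × 100 = 38.1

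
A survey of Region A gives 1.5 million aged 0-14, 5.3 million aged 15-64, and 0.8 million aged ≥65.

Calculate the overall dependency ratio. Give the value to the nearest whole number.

Total dependency ratio: 43

Total dependency ratio = (1.5 + 0.8) / 5.3 × 100 = 2.3 / 5.3 × 100 = 43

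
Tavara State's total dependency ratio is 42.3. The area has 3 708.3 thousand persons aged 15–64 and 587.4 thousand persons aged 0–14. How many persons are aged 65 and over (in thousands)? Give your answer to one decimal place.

Aged 65 and over: 981.2

Total dependency ratio = (youth + elderly) / working-age × 100
42.3 = (587.4 + E) / 3 708.3 × 100
⇒ 981.2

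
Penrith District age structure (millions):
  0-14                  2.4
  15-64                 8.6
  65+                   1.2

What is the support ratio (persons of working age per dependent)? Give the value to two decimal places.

Support ratio: 2.39

Support ratio = 8.6 / (2.4 + 1.2) = 8.6 / 3.6 = 2.39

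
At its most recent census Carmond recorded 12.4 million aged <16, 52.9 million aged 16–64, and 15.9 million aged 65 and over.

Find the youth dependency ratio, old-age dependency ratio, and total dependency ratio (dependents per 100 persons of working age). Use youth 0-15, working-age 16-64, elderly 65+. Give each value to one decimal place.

Youth dependency ratio = 12.4 / 52.9 × 100 = 23.4
Old-age dependency ratio = 15.9 / 52.9 × 100 = 30.1
Total dependency ratio = (12.4 + 15.9) / 52.9 × 100 = 28.3 / 52.9 × 100 = 53.5

Youth dependency ratio: 23.4
Old-age dependency ratio: 30.1
Total dependency ratio: 53.5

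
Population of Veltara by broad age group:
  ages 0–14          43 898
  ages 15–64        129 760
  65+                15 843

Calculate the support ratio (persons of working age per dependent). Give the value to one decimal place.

Support ratio = 129 760 / (43 898 + 15 843) = 129 760 / 59 741 = 2.2

Support ratio: 2.2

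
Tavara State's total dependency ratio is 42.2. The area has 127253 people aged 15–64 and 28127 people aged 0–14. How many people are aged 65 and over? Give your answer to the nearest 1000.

Aged 65 and over: 26000

Total dependency ratio = (youth + elderly) / working-age × 100
42.2 = (28127 + E) / 127253 × 100
⇒ 26000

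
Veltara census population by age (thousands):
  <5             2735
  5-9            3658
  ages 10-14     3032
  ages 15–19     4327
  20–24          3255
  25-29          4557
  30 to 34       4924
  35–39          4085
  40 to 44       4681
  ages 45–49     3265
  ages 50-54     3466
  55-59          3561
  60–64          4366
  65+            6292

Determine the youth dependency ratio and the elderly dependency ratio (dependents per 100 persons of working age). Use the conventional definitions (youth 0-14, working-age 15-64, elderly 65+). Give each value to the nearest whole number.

0–14: 2735 + 3658 + 3032 = 9425
15–64: 4327 + 3255 + 4557 + 4924 + 4085 + 4681 + 3265 + 3466 + 3561 + 4366 = 40487
65+: 6292
Youth dependency ratio = 9425 / 40487 × 100 = 23
Old-age dependency ratio = 6292 / 40487 × 100 = 16

Youth dependency ratio: 23
Old-age dependency ratio: 16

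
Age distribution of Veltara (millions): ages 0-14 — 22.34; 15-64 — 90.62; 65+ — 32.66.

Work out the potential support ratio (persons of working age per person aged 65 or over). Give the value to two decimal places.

Potential support ratio = 90.62 / 32.66 = 2.77

Potential support ratio: 2.77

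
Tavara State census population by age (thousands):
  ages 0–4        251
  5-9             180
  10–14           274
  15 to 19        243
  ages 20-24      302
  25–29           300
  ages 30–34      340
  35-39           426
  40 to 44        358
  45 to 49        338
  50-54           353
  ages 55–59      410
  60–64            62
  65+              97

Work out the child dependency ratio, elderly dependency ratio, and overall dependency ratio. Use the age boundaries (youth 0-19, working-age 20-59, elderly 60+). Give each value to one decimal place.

Youth dependency ratio: 33.5
Old-age dependency ratio: 5.6
Total dependency ratio: 39.2

0–19: 251 + 180 + 274 + 243 = 948
20–59: 302 + 300 + 340 + 426 + 358 + 338 + 353 + 410 = 2,827
60+: 62 + 97 = 159
Youth dependency ratio = 948 / 2,827 × 100 = 33.5
Old-age dependency ratio = 159 / 2,827 × 100 = 5.6
Total dependency ratio = (948 + 159) / 2,827 × 100 = 1,107 / 2,827 × 100 = 39.2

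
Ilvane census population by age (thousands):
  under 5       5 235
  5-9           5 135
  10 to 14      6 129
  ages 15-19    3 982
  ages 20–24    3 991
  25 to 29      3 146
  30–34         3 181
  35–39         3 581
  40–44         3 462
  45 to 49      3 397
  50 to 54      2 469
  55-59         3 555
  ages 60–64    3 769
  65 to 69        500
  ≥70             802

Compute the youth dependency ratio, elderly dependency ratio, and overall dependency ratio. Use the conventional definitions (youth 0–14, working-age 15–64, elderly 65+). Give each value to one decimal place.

0–14: 5 235 + 5 135 + 6 129 = 16 499
15–64: 3 982 + 3 991 + 3 146 + 3 181 + 3 581 + 3 462 + 3 397 + 2 469 + 3 555 + 3 769 = 34 533
65+: 500 + 802 = 1 302
Youth dependency ratio = 16 499 / 34 533 × 100 = 47.8
Old-age dependency ratio = 1 302 / 34 533 × 100 = 3.8
Total dependency ratio = (16 499 + 1 302) / 34 533 × 100 = 17 801 / 34 533 × 100 = 51.5

Youth dependency ratio: 47.8
Old-age dependency ratio: 3.8
Total dependency ratio: 51.5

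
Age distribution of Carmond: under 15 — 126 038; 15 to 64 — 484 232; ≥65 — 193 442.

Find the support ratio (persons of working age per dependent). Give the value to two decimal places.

Support ratio = 484 232 / (126 038 + 193 442) = 484 232 / 319 480 = 1.52

Support ratio: 1.52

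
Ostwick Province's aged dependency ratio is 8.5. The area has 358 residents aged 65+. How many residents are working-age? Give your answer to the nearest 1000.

Old-age dependency ratio = elderly / working-age × 100
8.5 = 358 / W × 100
⇒ 4000

Working-age: 4000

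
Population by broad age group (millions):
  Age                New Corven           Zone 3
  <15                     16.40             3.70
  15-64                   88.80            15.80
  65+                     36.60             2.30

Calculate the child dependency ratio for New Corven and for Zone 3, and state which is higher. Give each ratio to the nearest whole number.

New Corven: 16.40 / 88.80 × 100 = 18
Zone 3: 3.70 / 15.80 × 100 = 23

New Corven: 18
Zone 3: 23
Higher: Zone 3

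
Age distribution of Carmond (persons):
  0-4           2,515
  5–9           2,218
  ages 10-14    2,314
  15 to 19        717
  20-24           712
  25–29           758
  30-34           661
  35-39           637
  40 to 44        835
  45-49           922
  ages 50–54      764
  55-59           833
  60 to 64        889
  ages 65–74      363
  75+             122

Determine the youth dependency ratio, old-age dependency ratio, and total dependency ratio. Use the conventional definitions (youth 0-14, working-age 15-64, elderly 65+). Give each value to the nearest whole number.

0–14: 2,515 + 2,218 + 2,314 = 7,047
15–64: 717 + 712 + 758 + 661 + 637 + 835 + 922 + 764 + 833 + 889 = 7,728
65+: 363 + 122 = 485
Youth dependency ratio = 7,047 / 7,728 × 100 = 91
Old-age dependency ratio = 485 / 7,728 × 100 = 6
Total dependency ratio = (7,047 + 485) / 7,728 × 100 = 7,532 / 7,728 × 100 = 97

Youth dependency ratio: 91
Old-age dependency ratio: 6
Total dependency ratio: 97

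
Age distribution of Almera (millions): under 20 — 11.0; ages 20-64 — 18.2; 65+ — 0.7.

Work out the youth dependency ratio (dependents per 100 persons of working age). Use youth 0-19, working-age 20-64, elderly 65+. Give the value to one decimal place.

Youth dependency ratio = 11.0 / 18.2 × 100 = 60.4

Youth dependency ratio: 60.4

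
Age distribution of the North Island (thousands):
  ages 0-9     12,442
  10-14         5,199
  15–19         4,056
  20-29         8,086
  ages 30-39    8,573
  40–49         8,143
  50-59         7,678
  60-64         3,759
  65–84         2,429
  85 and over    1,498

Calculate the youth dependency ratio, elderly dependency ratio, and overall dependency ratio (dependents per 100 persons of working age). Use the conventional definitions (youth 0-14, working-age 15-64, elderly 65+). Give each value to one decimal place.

Youth dependency ratio: 43.8
Old-age dependency ratio: 9.7
Total dependency ratio: 53.5

0–14: 12,442 + 5,199 = 17,641
15–64: 4,056 + 8,086 + 8,573 + 8,143 + 7,678 + 3,759 = 40,295
65+: 2,429 + 1,498 = 3,927
Youth dependency ratio = 17,641 / 40,295 × 100 = 43.8
Old-age dependency ratio = 3,927 / 40,295 × 100 = 9.7
Total dependency ratio = (17,641 + 3,927) / 40,295 × 100 = 21,568 / 40,295 × 100 = 53.5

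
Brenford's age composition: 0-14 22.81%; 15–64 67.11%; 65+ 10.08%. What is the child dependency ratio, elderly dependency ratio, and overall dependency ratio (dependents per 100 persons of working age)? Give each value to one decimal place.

Youth dependency ratio = 22.81 / 67.11 × 100 = 34.0
Old-age dependency ratio = 10.08 / 67.11 × 100 = 15.0
Total dependency ratio = (22.81 + 10.08) / 67.11 × 100 = 32.89 / 67.11 × 100 = 49.0

Youth dependency ratio: 34.0
Old-age dependency ratio: 15.0
Total dependency ratio: 49.0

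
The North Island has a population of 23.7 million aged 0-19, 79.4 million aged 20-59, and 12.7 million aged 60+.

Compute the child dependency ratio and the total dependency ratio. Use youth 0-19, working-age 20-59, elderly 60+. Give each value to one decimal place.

Youth dependency ratio = 23.7 / 79.4 × 100 = 29.8
Total dependency ratio = (23.7 + 12.7) / 79.4 × 100 = 36.4 / 79.4 × 100 = 45.8

Youth dependency ratio: 29.8
Total dependency ratio: 45.8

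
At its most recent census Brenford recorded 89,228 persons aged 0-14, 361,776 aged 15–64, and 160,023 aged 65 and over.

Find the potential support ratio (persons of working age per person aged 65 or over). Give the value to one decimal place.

Potential support ratio: 2.3

Potential support ratio = 361,776 / 160,023 = 2.3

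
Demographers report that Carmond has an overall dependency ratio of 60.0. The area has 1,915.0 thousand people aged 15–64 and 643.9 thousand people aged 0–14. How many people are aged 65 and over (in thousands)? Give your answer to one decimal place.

Aged 65 and over: 505.1

Total dependency ratio = (youth + elderly) / working-age × 100
60.0 = (643.9 + E) / 1,915.0 × 100
⇒ 505.1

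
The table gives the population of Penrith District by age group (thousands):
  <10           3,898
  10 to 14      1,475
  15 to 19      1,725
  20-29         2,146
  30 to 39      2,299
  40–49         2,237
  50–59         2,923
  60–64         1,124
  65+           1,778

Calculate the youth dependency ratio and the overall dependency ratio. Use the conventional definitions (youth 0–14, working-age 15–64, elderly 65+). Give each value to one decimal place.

0–14: 3,898 + 1,475 = 5,373
15–64: 1,725 + 2,146 + 2,299 + 2,237 + 2,923 + 1,124 = 12,454
65+: 1,778
Youth dependency ratio = 5,373 / 12,454 × 100 = 43.1
Total dependency ratio = (5,373 + 1,778) / 12,454 × 100 = 7,151 / 12,454 × 100 = 57.4

Youth dependency ratio: 43.1
Total dependency ratio: 57.4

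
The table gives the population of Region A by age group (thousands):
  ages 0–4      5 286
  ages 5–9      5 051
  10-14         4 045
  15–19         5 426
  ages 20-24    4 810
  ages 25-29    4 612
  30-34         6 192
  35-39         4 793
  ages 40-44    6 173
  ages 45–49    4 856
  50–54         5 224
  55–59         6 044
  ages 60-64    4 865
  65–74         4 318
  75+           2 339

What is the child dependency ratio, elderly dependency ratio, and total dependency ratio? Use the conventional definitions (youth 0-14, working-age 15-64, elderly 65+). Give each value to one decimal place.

0–14: 5 286 + 5 051 + 4 045 = 14 382
15–64: 5 426 + 4 810 + 4 612 + 6 192 + 4 793 + 6 173 + 4 856 + 5 224 + 6 044 + 4 865 = 52 995
65+: 4 318 + 2 339 = 6 657
Youth dependency ratio = 14 382 / 52 995 × 100 = 27.1
Old-age dependency ratio = 6 657 / 52 995 × 100 = 12.6
Total dependency ratio = (14 382 + 6 657) / 52 995 × 100 = 21 039 / 52 995 × 100 = 39.7

Youth dependency ratio: 27.1
Old-age dependency ratio: 12.6
Total dependency ratio: 39.7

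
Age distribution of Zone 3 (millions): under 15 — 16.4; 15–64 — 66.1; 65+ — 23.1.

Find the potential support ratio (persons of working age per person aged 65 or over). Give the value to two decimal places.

Potential support ratio = 66.1 / 23.1 = 2.86

Potential support ratio: 2.86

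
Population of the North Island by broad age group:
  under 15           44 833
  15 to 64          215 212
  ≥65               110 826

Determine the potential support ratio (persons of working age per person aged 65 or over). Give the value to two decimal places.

Potential support ratio: 1.94

Potential support ratio = 215 212 / 110 826 = 1.94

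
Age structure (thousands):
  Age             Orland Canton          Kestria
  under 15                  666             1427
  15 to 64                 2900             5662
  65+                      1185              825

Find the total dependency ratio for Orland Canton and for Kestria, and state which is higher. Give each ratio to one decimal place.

Orland Canton: (666 + 1185) / 2900 × 100 = 1851 / 2900 × 100 = 63.8
Kestria: (1427 + 825) / 5662 × 100 = 2252 / 5662 × 100 = 39.8

Orland Canton: 63.8
Kestria: 39.8
Higher: Orland Canton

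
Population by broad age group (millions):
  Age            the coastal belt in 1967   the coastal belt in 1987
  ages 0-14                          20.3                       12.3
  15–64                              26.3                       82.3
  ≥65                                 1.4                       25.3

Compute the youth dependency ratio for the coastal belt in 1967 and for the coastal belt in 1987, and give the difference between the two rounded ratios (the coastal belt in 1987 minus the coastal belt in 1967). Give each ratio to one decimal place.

the coastal belt in 1967: 77.2
the coastal belt in 1987: 14.9
Difference: -62.3

the coastal belt in 1967: 20.3 / 26.3 × 100 = 77.2
the coastal belt in 1987: 12.3 / 82.3 × 100 = 14.9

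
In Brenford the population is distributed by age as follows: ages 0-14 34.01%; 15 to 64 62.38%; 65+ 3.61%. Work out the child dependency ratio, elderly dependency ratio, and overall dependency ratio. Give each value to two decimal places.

Youth dependency ratio = 34.01 / 62.38 × 100 = 54.52
Old-age dependency ratio = 3.61 / 62.38 × 100 = 5.79
Total dependency ratio = (34.01 + 3.61) / 62.38 × 100 = 37.62 / 62.38 × 100 = 60.31

Youth dependency ratio: 54.52
Old-age dependency ratio: 5.79
Total dependency ratio: 60.31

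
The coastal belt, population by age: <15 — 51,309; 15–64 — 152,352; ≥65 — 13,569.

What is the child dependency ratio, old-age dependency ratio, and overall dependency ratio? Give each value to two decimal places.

Youth dependency ratio: 33.68
Old-age dependency ratio: 8.91
Total dependency ratio: 42.58

Youth dependency ratio = 51,309 / 152,352 × 100 = 33.68
Old-age dependency ratio = 13,569 / 152,352 × 100 = 8.91
Total dependency ratio = (51,309 + 13,569) / 152,352 × 100 = 64,878 / 152,352 × 100 = 42.58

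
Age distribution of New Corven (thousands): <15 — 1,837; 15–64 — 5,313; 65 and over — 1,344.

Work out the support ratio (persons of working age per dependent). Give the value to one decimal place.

Support ratio: 1.7

Support ratio = 5,313 / (1,837 + 1,344) = 5,313 / 3,181 = 1.7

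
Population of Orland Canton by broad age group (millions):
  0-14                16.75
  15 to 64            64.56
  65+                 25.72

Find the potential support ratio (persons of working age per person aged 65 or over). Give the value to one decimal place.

Potential support ratio = 64.56 / 25.72 = 2.5

Potential support ratio: 2.5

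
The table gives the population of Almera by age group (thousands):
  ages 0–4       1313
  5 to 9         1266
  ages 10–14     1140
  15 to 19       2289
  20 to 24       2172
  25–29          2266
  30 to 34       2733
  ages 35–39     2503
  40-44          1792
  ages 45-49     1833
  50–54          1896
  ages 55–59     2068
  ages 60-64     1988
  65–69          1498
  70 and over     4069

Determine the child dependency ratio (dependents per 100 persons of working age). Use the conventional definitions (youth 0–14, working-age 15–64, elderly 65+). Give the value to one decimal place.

0–14: 1313 + 1266 + 1140 = 3719
15–64: 2289 + 2172 + 2266 + 2733 + 2503 + 1792 + 1833 + 1896 + 2068 + 1988 = 21540
65+: 1498 + 4069 = 5567
Youth dependency ratio = 3719 / 21540 × 100 = 17.3

Youth dependency ratio: 17.3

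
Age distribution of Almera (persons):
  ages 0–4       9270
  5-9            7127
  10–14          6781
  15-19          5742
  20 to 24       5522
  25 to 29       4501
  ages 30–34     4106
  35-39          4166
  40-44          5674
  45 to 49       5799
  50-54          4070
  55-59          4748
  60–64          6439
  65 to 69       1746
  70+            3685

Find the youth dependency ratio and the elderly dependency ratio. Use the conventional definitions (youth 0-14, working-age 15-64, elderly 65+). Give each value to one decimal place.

0–14: 9270 + 7127 + 6781 = 23178
15–64: 5742 + 5522 + 4501 + 4106 + 4166 + 5674 + 5799 + 4070 + 4748 + 6439 = 50767
65+: 1746 + 3685 = 5431
Youth dependency ratio = 23178 / 50767 × 100 = 45.7
Old-age dependency ratio = 5431 / 50767 × 100 = 10.7

Youth dependency ratio: 45.7
Old-age dependency ratio: 10.7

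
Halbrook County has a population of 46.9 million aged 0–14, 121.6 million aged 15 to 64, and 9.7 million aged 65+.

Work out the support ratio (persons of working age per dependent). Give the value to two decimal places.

Support ratio = 121.6 / (46.9 + 9.7) = 121.6 / 56.6 = 2.15

Support ratio: 2.15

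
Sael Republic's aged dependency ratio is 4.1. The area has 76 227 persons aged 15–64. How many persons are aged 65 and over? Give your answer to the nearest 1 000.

Old-age dependency ratio = elderly / working-age × 100
4.1 = E / 76 227 × 100
⇒ 3 000

Aged 65 and over: 3 000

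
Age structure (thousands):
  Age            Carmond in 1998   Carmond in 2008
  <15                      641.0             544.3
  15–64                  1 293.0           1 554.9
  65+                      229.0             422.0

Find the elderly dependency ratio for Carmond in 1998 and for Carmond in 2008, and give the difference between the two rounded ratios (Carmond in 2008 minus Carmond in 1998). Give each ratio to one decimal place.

Carmond in 1998: 17.7
Carmond in 2008: 27.1
Difference: +9.4

Carmond in 1998: 229.0 / 1 293.0 × 100 = 17.7
Carmond in 2008: 422.0 / 1 554.9 × 100 = 27.1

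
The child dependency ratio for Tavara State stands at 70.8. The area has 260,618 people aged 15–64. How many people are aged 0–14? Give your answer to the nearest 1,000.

Aged 0–14: 185,000

Youth dependency ratio = youth / working-age × 100
70.8 = Y / 260,618 × 100
⇒ 185,000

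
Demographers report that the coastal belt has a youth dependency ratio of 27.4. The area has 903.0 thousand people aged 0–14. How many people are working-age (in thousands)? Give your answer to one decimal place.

Working-age: 3,295.6

Youth dependency ratio = youth / working-age × 100
27.4 = 903.0 / W × 100
⇒ 3,295.6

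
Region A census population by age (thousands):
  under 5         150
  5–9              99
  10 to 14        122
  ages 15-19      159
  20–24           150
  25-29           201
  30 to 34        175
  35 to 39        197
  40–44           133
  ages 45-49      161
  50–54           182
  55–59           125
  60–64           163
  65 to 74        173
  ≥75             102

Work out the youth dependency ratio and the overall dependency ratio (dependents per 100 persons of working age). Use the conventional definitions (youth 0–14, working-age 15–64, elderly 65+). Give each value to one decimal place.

Youth dependency ratio: 22.5
Total dependency ratio: 39.2

0–14: 150 + 99 + 122 = 371
15–64: 159 + 150 + 201 + 175 + 197 + 133 + 161 + 182 + 125 + 163 = 1 646
65+: 173 + 102 = 275
Youth dependency ratio = 371 / 1 646 × 100 = 22.5
Total dependency ratio = (371 + 275) / 1 646 × 100 = 646 / 1 646 × 100 = 39.2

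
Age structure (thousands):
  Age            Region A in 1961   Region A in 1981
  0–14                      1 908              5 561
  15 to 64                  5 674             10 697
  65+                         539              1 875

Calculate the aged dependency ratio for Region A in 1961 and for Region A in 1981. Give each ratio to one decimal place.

Region A in 1961: 9.5
Region A in 1981: 17.5

Region A in 1961: 539 / 5 674 × 100 = 9.5
Region A in 1981: 1 875 / 10 697 × 100 = 17.5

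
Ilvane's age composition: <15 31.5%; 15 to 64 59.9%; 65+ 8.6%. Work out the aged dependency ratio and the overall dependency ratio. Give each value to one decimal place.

Old-age dependency ratio = 8.6 / 59.9 × 100 = 14.4
Total dependency ratio = (31.5 + 8.6) / 59.9 × 100 = 40.1 / 59.9 × 100 = 66.9

Old-age dependency ratio: 14.4
Total dependency ratio: 66.9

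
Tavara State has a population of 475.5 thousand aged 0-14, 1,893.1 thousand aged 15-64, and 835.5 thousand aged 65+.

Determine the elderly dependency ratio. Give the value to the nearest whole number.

Old-age dependency ratio = 835.5 / 1,893.1 × 100 = 44

Old-age dependency ratio: 44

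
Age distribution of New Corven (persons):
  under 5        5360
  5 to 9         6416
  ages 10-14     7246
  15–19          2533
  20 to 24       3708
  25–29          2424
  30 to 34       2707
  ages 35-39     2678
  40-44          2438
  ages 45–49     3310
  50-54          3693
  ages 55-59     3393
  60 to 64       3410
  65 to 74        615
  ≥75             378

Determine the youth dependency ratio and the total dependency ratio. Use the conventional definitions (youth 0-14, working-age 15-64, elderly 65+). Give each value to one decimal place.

0–14: 5360 + 6416 + 7246 = 19022
15–64: 2533 + 3708 + 2424 + 2707 + 2678 + 2438 + 3310 + 3693 + 3393 + 3410 = 30294
65+: 615 + 378 = 993
Youth dependency ratio = 19022 / 30294 × 100 = 62.8
Total dependency ratio = (19022 + 993) / 30294 × 100 = 20015 / 30294 × 100 = 66.1

Youth dependency ratio: 62.8
Total dependency ratio: 66.1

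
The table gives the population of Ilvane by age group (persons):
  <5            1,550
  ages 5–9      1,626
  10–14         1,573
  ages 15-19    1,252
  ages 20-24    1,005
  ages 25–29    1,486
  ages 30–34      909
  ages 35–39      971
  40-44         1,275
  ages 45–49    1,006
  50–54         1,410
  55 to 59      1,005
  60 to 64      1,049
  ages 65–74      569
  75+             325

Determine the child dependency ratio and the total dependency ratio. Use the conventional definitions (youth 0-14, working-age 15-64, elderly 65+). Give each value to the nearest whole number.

0–14: 1,550 + 1,626 + 1,573 = 4,749
15–64: 1,252 + 1,005 + 1,486 + 909 + 971 + 1,275 + 1,006 + 1,410 + 1,005 + 1,049 = 11,368
65+: 569 + 325 = 894
Youth dependency ratio = 4,749 / 11,368 × 100 = 42
Total dependency ratio = (4,749 + 894) / 11,368 × 100 = 5,643 / 11,368 × 100 = 50

Youth dependency ratio: 42
Total dependency ratio: 50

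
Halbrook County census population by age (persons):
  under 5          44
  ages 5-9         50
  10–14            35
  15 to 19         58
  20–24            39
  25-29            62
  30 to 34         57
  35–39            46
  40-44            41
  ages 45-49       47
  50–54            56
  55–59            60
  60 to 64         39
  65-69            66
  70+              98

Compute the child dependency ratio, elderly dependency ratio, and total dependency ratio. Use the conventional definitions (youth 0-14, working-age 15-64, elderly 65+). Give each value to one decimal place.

Youth dependency ratio: 25.5
Old-age dependency ratio: 32.5
Total dependency ratio: 58.0

0–14: 44 + 50 + 35 = 129
15–64: 58 + 39 + 62 + 57 + 46 + 41 + 47 + 56 + 60 + 39 = 505
65+: 66 + 98 = 164
Youth dependency ratio = 129 / 505 × 100 = 25.5
Old-age dependency ratio = 164 / 505 × 100 = 32.5
Total dependency ratio = (129 + 164) / 505 × 100 = 293 / 505 × 100 = 58.0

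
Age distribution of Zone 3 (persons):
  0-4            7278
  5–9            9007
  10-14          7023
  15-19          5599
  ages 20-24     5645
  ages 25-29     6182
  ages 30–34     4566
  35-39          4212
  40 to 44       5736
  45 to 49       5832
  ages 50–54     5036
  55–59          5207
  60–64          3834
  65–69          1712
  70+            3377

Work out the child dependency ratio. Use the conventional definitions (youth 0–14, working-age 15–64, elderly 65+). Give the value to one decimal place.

Youth dependency ratio: 45.0

0–14: 7278 + 9007 + 7023 = 23308
15–64: 5599 + 5645 + 6182 + 4566 + 4212 + 5736 + 5832 + 5036 + 5207 + 3834 = 51849
65+: 1712 + 3377 = 5089
Youth dependency ratio = 23308 / 51849 × 100 = 45.0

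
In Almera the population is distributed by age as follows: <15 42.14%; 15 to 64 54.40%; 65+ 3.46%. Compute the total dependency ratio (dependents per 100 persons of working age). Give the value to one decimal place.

Total dependency ratio: 83.8

Total dependency ratio = (42.14 + 3.46) / 54.40 × 100 = 45.60 / 54.40 × 100 = 83.8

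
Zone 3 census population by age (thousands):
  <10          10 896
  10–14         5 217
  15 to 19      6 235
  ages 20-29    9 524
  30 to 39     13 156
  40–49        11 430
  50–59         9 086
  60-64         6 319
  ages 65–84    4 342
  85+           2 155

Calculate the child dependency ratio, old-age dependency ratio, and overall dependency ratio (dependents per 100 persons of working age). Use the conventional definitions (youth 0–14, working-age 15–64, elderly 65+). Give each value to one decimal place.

Youth dependency ratio: 28.9
Old-age dependency ratio: 11.7
Total dependency ratio: 40.6

0–14: 10 896 + 5 217 = 16 113
15–64: 6 235 + 9 524 + 13 156 + 11 430 + 9 086 + 6 319 = 55 750
65+: 4 342 + 2 155 = 6 497
Youth dependency ratio = 16 113 / 55 750 × 100 = 28.9
Old-age dependency ratio = 6 497 / 55 750 × 100 = 11.7
Total dependency ratio = (16 113 + 6 497) / 55 750 × 100 = 22 610 / 55 750 × 100 = 40.6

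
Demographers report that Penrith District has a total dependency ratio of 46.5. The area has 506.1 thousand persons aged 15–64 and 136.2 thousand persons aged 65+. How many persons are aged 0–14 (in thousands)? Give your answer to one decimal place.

Aged 0–14: 99.1

Total dependency ratio = (youth + elderly) / working-age × 100
46.5 = (Y + 136.2) / 506.1 × 100
⇒ 99.1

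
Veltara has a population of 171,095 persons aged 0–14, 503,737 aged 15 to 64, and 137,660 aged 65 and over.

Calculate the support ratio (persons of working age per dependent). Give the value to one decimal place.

Support ratio = 503,737 / (171,095 + 137,660) = 503,737 / 308,755 = 1.6

Support ratio: 1.6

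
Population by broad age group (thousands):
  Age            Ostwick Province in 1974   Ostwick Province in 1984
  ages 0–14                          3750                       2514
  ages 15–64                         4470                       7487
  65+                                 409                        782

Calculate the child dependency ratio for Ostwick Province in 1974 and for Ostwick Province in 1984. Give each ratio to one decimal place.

Ostwick Province in 1974: 3750 / 4470 × 100 = 83.9
Ostwick Province in 1984: 2514 / 7487 × 100 = 33.6

Ostwick Province in 1974: 83.9
Ostwick Province in 1984: 33.6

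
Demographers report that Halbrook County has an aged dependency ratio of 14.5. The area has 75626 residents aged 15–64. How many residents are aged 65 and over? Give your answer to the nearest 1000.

Aged 65 and over: 11000

Old-age dependency ratio = elderly / working-age × 100
14.5 = E / 75626 × 100
⇒ 11000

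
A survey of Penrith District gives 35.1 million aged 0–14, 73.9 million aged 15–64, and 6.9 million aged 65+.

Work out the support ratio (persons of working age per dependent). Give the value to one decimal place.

Support ratio = 73.9 / (35.1 + 6.9) = 73.9 / 42.0 = 1.8

Support ratio: 1.8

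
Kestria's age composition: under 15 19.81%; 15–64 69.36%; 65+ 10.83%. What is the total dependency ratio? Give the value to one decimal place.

Total dependency ratio: 44.2

Total dependency ratio = (19.81 + 10.83) / 69.36 × 100 = 30.64 / 69.36 × 100 = 44.2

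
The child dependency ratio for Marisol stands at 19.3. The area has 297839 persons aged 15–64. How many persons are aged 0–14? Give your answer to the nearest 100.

Youth dependency ratio = youth / working-age × 100
19.3 = Y / 297839 × 100
⇒ 57500

Aged 0–14: 57500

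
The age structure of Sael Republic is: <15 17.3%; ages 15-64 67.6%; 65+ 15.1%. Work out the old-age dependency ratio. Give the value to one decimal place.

Old-age dependency ratio = 15.1 / 67.6 × 100 = 22.3

Old-age dependency ratio: 22.3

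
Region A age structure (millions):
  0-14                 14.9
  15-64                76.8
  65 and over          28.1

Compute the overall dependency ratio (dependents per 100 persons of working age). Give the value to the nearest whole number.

Total dependency ratio: 56

Total dependency ratio = (14.9 + 28.1) / 76.8 × 100 = 43.0 / 76.8 × 100 = 56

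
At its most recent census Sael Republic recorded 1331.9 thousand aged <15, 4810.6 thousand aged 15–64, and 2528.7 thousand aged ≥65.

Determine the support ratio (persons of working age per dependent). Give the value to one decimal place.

Support ratio: 1.2

Support ratio = 4810.6 / (1331.9 + 2528.7) = 4810.6 / 3860.6 = 1.2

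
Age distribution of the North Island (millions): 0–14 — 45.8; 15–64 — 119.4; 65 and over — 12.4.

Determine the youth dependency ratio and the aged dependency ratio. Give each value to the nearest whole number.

Youth dependency ratio = 45.8 / 119.4 × 100 = 38
Old-age dependency ratio = 12.4 / 119.4 × 100 = 10

Youth dependency ratio: 38
Old-age dependency ratio: 10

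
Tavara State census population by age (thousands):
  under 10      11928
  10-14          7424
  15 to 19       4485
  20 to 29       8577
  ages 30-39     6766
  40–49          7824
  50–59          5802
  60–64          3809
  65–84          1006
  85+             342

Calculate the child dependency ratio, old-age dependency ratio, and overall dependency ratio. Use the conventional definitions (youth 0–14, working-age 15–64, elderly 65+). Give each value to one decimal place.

0–14: 11928 + 7424 = 19352
15–64: 4485 + 8577 + 6766 + 7824 + 5802 + 3809 = 37263
65+: 1006 + 342 = 1348
Youth dependency ratio = 19352 / 37263 × 100 = 51.9
Old-age dependency ratio = 1348 / 37263 × 100 = 3.6
Total dependency ratio = (19352 + 1348) / 37263 × 100 = 20700 / 37263 × 100 = 55.6

Youth dependency ratio: 51.9
Old-age dependency ratio: 3.6
Total dependency ratio: 55.6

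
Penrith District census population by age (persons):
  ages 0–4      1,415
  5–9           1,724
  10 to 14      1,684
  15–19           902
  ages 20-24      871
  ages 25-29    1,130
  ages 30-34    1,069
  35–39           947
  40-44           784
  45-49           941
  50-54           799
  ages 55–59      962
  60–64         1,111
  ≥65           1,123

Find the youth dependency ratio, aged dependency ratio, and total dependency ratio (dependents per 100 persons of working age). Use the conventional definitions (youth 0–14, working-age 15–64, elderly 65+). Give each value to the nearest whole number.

0–14: 1,415 + 1,724 + 1,684 = 4,823
15–64: 902 + 871 + 1,130 + 1,069 + 947 + 784 + 941 + 799 + 962 + 1,111 = 9,516
65+: 1,123
Youth dependency ratio = 4,823 / 9,516 × 100 = 51
Old-age dependency ratio = 1,123 / 9,516 × 100 = 12
Total dependency ratio = (4,823 + 1,123) / 9,516 × 100 = 5,946 / 9,516 × 100 = 62

Youth dependency ratio: 51
Old-age dependency ratio: 12
Total dependency ratio: 62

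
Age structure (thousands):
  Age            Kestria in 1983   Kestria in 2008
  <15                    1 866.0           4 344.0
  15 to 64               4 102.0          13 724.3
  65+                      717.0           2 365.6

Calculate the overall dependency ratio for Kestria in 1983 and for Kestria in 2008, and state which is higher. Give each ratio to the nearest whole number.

Kestria in 1983: (1 866.0 + 717.0) / 4 102.0 × 100 = 2 583.0 / 4 102.0 × 100 = 63
Kestria in 2008: (4 344.0 + 2 365.6) / 13 724.3 × 100 = 6 709.6 / 13 724.3 × 100 = 49

Kestria in 1983: 63
Kestria in 2008: 49
Higher: Kestria in 1983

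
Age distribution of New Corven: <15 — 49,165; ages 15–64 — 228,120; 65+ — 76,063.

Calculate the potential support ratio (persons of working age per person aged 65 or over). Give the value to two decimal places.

Potential support ratio = 228,120 / 76,063 = 3.00

Potential support ratio: 3.00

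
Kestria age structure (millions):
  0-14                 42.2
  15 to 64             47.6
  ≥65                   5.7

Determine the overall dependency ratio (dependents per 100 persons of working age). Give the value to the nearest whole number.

Total dependency ratio = (42.2 + 5.7) / 47.6 × 100 = 47.9 / 47.6 × 100 = 101

Total dependency ratio: 101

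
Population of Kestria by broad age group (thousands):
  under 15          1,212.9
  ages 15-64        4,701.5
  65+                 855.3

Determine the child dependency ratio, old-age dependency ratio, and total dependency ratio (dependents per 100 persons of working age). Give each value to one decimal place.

Youth dependency ratio = 1,212.9 / 4,701.5 × 100 = 25.8
Old-age dependency ratio = 855.3 / 4,701.5 × 100 = 18.2
Total dependency ratio = (1,212.9 + 855.3) / 4,701.5 × 100 = 2,068.2 / 4,701.5 × 100 = 44.0

Youth dependency ratio: 25.8
Old-age dependency ratio: 18.2
Total dependency ratio: 44.0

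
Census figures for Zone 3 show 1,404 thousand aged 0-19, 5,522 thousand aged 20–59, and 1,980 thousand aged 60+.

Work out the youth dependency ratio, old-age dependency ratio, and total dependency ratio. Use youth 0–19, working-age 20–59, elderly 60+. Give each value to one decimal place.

Youth dependency ratio = 1,404 / 5,522 × 100 = 25.4
Old-age dependency ratio = 1,980 / 5,522 × 100 = 35.9
Total dependency ratio = (1,404 + 1,980) / 5,522 × 100 = 3,384 / 5,522 × 100 = 61.3

Youth dependency ratio: 25.4
Old-age dependency ratio: 35.9
Total dependency ratio: 61.3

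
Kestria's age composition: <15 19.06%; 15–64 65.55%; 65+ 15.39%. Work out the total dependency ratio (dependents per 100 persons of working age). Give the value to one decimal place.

Total dependency ratio = (19.06 + 15.39) / 65.55 × 100 = 34.45 / 65.55 × 100 = 52.6

Total dependency ratio: 52.6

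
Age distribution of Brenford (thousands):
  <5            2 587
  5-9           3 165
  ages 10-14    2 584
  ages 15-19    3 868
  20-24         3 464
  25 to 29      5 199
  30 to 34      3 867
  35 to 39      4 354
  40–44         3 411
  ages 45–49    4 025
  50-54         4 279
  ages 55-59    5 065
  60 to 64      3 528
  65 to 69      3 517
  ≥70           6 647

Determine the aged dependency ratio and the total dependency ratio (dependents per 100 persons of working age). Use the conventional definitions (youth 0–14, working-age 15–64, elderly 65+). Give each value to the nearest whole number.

0–14: 2 587 + 3 165 + 2 584 = 8 336
15–64: 3 868 + 3 464 + 5 199 + 3 867 + 4 354 + 3 411 + 4 025 + 4 279 + 5 065 + 3 528 = 41 060
65+: 3 517 + 6 647 = 10 164
Old-age dependency ratio = 10 164 / 41 060 × 100 = 25
Total dependency ratio = (8 336 + 10 164) / 41 060 × 100 = 18 500 / 41 060 × 100 = 45

Old-age dependency ratio: 25
Total dependency ratio: 45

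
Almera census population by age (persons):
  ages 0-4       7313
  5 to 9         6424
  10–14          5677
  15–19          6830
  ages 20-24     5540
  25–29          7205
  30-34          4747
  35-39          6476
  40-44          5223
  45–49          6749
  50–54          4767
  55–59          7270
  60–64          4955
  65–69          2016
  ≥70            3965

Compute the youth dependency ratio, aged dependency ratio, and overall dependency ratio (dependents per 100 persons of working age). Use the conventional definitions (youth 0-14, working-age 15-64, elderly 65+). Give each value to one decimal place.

Youth dependency ratio: 32.5
Old-age dependency ratio: 10.0
Total dependency ratio: 42.5

0–14: 7313 + 6424 + 5677 = 19414
15–64: 6830 + 5540 + 7205 + 4747 + 6476 + 5223 + 6749 + 4767 + 7270 + 4955 = 59762
65+: 2016 + 3965 = 5981
Youth dependency ratio = 19414 / 59762 × 100 = 32.5
Old-age dependency ratio = 5981 / 59762 × 100 = 10.0
Total dependency ratio = (19414 + 5981) / 59762 × 100 = 25395 / 59762 × 100 = 42.5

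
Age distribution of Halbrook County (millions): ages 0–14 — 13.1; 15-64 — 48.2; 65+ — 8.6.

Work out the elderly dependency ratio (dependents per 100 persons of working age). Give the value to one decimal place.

Old-age dependency ratio = 8.6 / 48.2 × 100 = 17.8

Old-age dependency ratio: 17.8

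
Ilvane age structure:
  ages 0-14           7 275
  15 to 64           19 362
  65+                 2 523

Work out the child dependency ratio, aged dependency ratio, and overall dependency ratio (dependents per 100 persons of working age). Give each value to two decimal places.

Youth dependency ratio = 7 275 / 19 362 × 100 = 37.57
Old-age dependency ratio = 2 523 / 19 362 × 100 = 13.03
Total dependency ratio = (7 275 + 2 523) / 19 362 × 100 = 9 798 / 19 362 × 100 = 50.60

Youth dependency ratio: 37.57
Old-age dependency ratio: 13.03
Total dependency ratio: 50.60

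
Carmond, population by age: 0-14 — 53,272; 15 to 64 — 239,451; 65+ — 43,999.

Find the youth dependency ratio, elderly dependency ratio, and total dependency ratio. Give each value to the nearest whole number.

Youth dependency ratio: 22
Old-age dependency ratio: 18
Total dependency ratio: 41

Youth dependency ratio = 53,272 / 239,451 × 100 = 22
Old-age dependency ratio = 43,999 / 239,451 × 100 = 18
Total dependency ratio = (53,272 + 43,999) / 239,451 × 100 = 97,271 / 239,451 × 100 = 41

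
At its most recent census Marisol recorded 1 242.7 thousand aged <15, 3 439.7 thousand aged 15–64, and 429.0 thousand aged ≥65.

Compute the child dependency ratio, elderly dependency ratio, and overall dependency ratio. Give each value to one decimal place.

Youth dependency ratio = 1 242.7 / 3 439.7 × 100 = 36.1
Old-age dependency ratio = 429.0 / 3 439.7 × 100 = 12.5
Total dependency ratio = (1 242.7 + 429.0) / 3 439.7 × 100 = 1 671.7 / 3 439.7 × 100 = 48.6

Youth dependency ratio: 36.1
Old-age dependency ratio: 12.5
Total dependency ratio: 48.6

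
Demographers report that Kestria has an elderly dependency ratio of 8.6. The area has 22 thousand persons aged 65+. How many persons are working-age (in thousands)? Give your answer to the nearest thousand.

Old-age dependency ratio = elderly / working-age × 100
8.6 = 22 / W × 100
⇒ 256

Working-age: 256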